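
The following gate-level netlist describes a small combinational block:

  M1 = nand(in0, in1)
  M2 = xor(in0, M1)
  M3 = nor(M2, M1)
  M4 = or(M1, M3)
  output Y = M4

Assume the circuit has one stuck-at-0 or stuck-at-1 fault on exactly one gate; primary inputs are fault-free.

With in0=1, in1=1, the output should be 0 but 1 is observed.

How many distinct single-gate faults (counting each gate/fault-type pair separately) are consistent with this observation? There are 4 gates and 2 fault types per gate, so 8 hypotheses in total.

4

Fault-free: M1=0, M2=1, M3=0, M4=0 → 0. Observed 1.
  M1 stuck-at-0: output 0 ✗
  M1 stuck-at-1: output 1 ✓
  M2 stuck-at-0: output 1 ✓
  M2 stuck-at-1: output 0 ✗
  M3 stuck-at-0: output 0 ✗
  M3 stuck-at-1: output 1 ✓
  M4 stuck-at-0: output 0 ✗
  M4 stuck-at-1: output 1 ✓
Consistent faults: {M1 stuck-at-1, M2 stuck-at-0, M3 stuck-at-1, M4 stuck-at-1} — 4 in all.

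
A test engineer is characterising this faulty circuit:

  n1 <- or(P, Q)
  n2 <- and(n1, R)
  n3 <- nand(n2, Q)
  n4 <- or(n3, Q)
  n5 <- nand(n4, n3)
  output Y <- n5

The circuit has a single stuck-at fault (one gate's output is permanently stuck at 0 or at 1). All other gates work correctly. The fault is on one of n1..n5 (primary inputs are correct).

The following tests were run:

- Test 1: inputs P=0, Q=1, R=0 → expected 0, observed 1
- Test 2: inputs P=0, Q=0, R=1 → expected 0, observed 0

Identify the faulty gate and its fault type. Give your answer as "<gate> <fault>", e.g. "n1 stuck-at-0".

n2 stuck-at-1

Fault-free values for test 1 (P=0, Q=1, R=0): n1=1, n2=0, n3=1, n4=1, n5=0, giving Y=0. Observed 1.
Test 1: faults giving observed 1 are {n2 stuck-at-1, n3 stuck-at-0, n4 stuck-at-0, n5 stuck-at-1}.
Test 2 (P=0, Q=0, R=1): fault-free n1=0, n2=0, n3=1, n4=1, n5=0 → 0; observed 0. Eliminates n3 stuck-at-0, n4 stuck-at-0, n5 stuck-at-1.
Only n2 stuck-at-1 is consistent with every test.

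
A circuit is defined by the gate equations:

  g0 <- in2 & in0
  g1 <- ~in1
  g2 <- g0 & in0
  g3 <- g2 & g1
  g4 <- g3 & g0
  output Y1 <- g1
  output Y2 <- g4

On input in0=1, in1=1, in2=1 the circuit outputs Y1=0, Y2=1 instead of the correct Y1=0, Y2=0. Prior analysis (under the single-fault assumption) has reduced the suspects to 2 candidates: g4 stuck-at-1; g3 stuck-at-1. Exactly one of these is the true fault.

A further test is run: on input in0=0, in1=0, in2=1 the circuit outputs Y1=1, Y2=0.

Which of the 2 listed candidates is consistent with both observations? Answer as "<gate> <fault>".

Evaluate each candidate on input in0=0, in1=0, in2=1:
  g4 stuck-at-1: g0=0, g1=1, g2=0, g3=0, g4=1 [stuck-at-1] → Y1=1, Y2=1 — eliminated
  g3 stuck-at-1: g0=0, g1=1, g2=0, g3=1 [stuck-at-1], g4=0 → Y1=1, Y2=0 — matches
Only g3 stuck-at-1 reproduces the observed Y1=1, Y2=0.

g3 stuck-at-1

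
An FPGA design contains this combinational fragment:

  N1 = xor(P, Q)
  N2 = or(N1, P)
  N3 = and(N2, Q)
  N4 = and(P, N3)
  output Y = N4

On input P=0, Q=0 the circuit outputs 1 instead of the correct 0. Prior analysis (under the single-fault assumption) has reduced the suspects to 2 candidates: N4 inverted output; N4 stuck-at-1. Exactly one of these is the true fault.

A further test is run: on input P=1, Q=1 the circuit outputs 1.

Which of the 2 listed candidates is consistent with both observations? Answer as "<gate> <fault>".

N4 stuck-at-1

Evaluate each candidate on input P=1, Q=1:
  N4 inverted output: N1=0, N2=1, N3=1, N4=0 [inverted output] → 0 — eliminated
  N4 stuck-at-1: N1=0, N2=1, N3=1, N4=1 [stuck-at-1] → 1 — matches
Only N4 stuck-at-1 reproduces the observed 1.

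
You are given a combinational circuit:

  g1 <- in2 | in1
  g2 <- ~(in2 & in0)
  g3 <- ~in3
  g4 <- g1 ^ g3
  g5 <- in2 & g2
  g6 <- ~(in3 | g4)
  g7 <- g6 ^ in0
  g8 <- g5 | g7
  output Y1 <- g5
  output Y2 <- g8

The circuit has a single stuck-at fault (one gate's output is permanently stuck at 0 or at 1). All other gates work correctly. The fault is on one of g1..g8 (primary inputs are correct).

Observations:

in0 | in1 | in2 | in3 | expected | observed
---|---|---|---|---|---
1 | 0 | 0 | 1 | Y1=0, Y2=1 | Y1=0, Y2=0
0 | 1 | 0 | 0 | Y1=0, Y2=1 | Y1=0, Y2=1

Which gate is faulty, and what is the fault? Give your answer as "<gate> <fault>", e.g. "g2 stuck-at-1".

g6 stuck-at-1

Fault-free values for test 1 (in0=1, in1=0, in2=0, in3=1): g1=0, g2=1, g3=0, g4=0, g5=0, g6=0, g7=1, g8=1, giving Y1=0, Y2=1. Observed Y1=0, Y2=0.
Test 1: faults giving observed Y1=0, Y2=0 are {g6 stuck-at-1, g7 stuck-at-0, g8 stuck-at-0}.
Test 2 (in0=0, in1=1, in2=0, in3=0): fault-free g1=1, g2=1, g3=1, g4=0, g5=0, g6=1, g7=1, g8=1 → Y1=0, Y2=1; observed Y1=0, Y2=1. Eliminates g7 stuck-at-0, g8 stuck-at-0.
Only g6 stuck-at-1 is consistent with every test.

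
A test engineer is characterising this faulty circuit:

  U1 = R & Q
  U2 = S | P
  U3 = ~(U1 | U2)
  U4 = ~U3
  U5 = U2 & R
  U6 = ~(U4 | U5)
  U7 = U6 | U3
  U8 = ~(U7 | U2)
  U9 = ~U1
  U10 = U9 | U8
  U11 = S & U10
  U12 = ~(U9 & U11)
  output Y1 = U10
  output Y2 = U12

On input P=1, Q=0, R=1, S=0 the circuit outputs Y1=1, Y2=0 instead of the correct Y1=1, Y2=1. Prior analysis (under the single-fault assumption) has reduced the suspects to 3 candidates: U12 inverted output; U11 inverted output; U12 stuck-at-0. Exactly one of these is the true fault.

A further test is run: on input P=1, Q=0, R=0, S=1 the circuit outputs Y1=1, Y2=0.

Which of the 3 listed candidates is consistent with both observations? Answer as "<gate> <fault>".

Evaluate each candidate on input P=1, Q=0, R=0, S=1:
  U12 inverted output: U1=0, U2=1, U3=0, U4=1, U5=0, U6=0, U7=0, U8=0, U9=1, U10=1, U11=1, U12=1 [inverted output] → Y1=1, Y2=1 — eliminated
  U11 inverted output: U1=0, U2=1, U3=0, U4=1, U5=0, U6=0, U7=0, U8=0, U9=1, U10=1, U11=0 [inverted output], U12=1 → Y1=1, Y2=1 — eliminated
  U12 stuck-at-0: U1=0, U2=1, U3=0, U4=1, U5=0, U6=0, U7=0, U8=0, U9=1, U10=1, U11=1, U12=0 [stuck-at-0] → Y1=1, Y2=0 — matches
Only U12 stuck-at-0 reproduces the observed Y1=1, Y2=0.

U12 stuck-at-0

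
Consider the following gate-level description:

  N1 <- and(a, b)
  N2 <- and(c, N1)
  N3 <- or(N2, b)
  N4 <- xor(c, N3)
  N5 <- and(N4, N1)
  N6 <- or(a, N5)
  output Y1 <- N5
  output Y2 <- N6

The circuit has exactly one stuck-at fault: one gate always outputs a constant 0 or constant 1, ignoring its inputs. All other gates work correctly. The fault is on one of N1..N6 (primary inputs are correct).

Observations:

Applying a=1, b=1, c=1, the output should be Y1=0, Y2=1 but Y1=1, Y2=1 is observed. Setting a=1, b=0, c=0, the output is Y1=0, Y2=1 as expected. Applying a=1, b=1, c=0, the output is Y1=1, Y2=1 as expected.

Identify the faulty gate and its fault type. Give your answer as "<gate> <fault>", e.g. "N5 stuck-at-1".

N4 stuck-at-1

Fault-free values for test 1 (a=1, b=1, c=1): N1=1, N2=1, N3=1, N4=0, N5=0, N6=1, giving Y1=0, Y2=1. Observed Y1=1, Y2=1.
Test 1: faults giving observed Y1=1, Y2=1 are {N3 stuck-at-0, N4 stuck-at-1, N5 stuck-at-1}.
Test 2 (a=1, b=0, c=0): fault-free N1=0, N2=0, N3=0, N4=0, N5=0, N6=1 → Y1=0, Y2=1; observed Y1=0, Y2=1. Eliminates N5 stuck-at-1.
Test 3 (a=1, b=1, c=0): fault-free N1=1, N2=0, N3=1, N4=1, N5=1, N6=1 → Y1=1, Y2=1; observed Y1=1, Y2=1. Eliminates N3 stuck-at-0.
Only N4 stuck-at-1 is consistent with every test.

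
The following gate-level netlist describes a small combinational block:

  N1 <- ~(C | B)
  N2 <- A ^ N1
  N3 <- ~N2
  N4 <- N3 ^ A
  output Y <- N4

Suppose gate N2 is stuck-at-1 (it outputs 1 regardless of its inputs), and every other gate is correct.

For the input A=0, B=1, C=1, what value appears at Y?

0

Propagate with N2 forced: N1=0, N2=1 [stuck-at-1], N3=0, N4=0.
So Y = 0. (Without the fault it would be 1.)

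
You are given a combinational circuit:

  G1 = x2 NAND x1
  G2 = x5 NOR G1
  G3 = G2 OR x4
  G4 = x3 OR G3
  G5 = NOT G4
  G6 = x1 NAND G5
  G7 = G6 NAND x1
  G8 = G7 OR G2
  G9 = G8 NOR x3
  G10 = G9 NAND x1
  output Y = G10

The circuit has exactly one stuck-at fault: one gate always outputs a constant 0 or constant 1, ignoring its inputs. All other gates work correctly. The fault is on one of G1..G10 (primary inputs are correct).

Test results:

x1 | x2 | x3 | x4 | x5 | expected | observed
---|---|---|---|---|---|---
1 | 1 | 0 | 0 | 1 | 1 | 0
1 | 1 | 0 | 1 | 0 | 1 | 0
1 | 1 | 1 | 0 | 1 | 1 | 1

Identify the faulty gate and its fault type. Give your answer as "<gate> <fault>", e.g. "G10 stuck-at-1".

Fault-free values for test 1 (x1=1, x2=1, x3=0, x4=0, x5=1): G1=0, G2=0, G3=0, G4=0, G5=1, G6=0, G7=1, G8=1, G9=0, G10=1, giving Y=1. Observed 0.
Test 1: faults giving observed 0 are {G3 stuck-at-1, G4 stuck-at-1, G5 stuck-at-0, G6 stuck-at-1, G7 stuck-at-0, G8 stuck-at-0, G9 stuck-at-1, G10 stuck-at-0}.
Test 2 (x1=1, x2=1, x3=0, x4=1, x5=0): fault-free G1=0, G2=1, G3=1, G4=1, G5=0, G6=1, G7=0, G8=1, G9=0, G10=1 → 1; observed 0. Eliminates G3 stuck-at-1, G4 stuck-at-1, G5 stuck-at-0, G6 stuck-at-1, G7 stuck-at-0.
Test 3 (x1=1, x2=1, x3=1, x4=0, x5=1): fault-free G1=0, G2=0, G3=0, G4=1, G5=0, G6=1, G7=0, G8=0, G9=0, G10=1 → 1; observed 1. Eliminates G9 stuck-at-1, G10 stuck-at-0.
Only G8 stuck-at-0 is consistent with every test.

G8 stuck-at-0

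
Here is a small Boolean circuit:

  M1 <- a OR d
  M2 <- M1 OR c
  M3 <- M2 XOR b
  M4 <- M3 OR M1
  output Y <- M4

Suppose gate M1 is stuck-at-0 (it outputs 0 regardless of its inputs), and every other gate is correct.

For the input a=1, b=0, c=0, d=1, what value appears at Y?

Propagate with M1 forced: M1=0 [stuck-at-0], M2=0, M3=0, M4=0.
So Y = 0. (Without the fault it would be 1.)

0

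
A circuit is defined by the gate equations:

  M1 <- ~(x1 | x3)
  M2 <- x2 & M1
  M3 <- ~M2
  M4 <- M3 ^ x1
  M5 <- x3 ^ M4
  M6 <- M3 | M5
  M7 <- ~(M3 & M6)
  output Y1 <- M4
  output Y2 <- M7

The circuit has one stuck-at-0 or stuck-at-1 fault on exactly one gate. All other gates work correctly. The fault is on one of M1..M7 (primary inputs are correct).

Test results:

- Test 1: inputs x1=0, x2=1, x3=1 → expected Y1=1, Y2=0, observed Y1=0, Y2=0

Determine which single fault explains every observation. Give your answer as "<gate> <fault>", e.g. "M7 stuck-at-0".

Fault-free values for test 1 (x1=0, x2=1, x3=1): M1=0, M2=0, M3=1, M4=1, M5=0, M6=1, M7=0, giving Y1=1, Y2=0. Observed Y1=0, Y2=0.
Test 1: faults giving observed Y1=0, Y2=0 are {M4 stuck-at-0}.
Only M4 stuck-at-0 is consistent with every test.

M4 stuck-at-0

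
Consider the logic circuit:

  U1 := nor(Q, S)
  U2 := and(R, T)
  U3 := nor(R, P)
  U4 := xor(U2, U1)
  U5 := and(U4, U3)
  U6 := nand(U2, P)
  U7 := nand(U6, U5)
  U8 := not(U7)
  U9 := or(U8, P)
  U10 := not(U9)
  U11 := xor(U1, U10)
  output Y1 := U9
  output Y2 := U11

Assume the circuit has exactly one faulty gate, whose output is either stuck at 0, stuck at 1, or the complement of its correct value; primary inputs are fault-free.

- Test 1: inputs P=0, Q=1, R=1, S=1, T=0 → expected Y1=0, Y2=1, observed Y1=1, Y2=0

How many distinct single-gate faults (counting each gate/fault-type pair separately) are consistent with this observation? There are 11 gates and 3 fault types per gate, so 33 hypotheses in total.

8

Fault-free: U1=0, U2=0, U3=0, U4=0, U5=0, U6=1, U7=1, U8=0, U9=0, U10=1, U11=1 → Y1=0, Y2=1. Observed Y1=1, Y2=0.
  U1: none of the 3 fault types match ✗
  U2: none of the 3 fault types match ✗
  U3: none of the 3 fault types match ✗
  U4: none of the 3 fault types match ✗
  U5: stuck-at-1, inverted output ✓; others ✗
  U6: none of the 3 fault types match ✗
  U7: stuck-at-0, inverted output ✓; others ✗
  U8: stuck-at-1, inverted output ✓; others ✗
  U9: stuck-at-1, inverted output ✓; others ✗
  U10: none of the 3 fault types match ✗
  U11: none of the 3 fault types match ✗
Consistent faults: {U5 stuck-at-1, U5 inverted output, U7 stuck-at-0, U7 inverted output, U8 stuck-at-1, U8 inverted output, U9 stuck-at-1, U9 inverted output} — 8 in all.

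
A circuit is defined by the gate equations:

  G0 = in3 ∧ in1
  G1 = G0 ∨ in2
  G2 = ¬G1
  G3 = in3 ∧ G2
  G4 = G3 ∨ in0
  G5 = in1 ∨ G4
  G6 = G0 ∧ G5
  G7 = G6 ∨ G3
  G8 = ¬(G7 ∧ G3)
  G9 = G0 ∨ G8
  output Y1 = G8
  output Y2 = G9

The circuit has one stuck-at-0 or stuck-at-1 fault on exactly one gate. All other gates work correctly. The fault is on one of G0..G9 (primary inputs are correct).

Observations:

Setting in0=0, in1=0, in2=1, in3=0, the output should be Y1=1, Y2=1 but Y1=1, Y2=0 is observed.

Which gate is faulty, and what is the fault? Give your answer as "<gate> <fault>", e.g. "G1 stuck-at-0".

G9 stuck-at-0

Fault-free values for test 1 (in0=0, in1=0, in2=1, in3=0): G0=0, G1=1, G2=0, G3=0, G4=0, G5=0, G6=0, G7=0, G8=1, G9=1, giving Y1=1, Y2=1. Observed Y1=1, Y2=0.
Test 1: faults giving observed Y1=1, Y2=0 are {G9 stuck-at-0}.
Only G9 stuck-at-0 is consistent with every test.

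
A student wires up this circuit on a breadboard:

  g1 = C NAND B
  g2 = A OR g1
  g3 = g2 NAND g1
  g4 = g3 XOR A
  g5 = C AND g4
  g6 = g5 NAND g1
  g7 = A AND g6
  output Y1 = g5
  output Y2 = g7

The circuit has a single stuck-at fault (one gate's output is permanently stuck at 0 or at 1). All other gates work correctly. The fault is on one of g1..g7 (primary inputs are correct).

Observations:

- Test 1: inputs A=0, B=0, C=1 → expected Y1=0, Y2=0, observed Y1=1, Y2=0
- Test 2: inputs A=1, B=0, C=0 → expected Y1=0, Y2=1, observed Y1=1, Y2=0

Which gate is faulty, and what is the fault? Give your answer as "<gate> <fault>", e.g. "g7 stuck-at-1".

Fault-free values for test 1 (A=0, B=0, C=1): g1=1, g2=1, g3=0, g4=0, g5=0, g6=1, g7=0, giving Y1=0, Y2=0. Observed Y1=1, Y2=0.
Test 1: faults giving observed Y1=1, Y2=0 are {g1 stuck-at-0, g2 stuck-at-0, g3 stuck-at-1, g4 stuck-at-1, g5 stuck-at-1}.
Test 2 (A=1, B=0, C=0): fault-free g1=1, g2=1, g3=0, g4=1, g5=0, g6=1, g7=1 → Y1=0, Y2=1; observed Y1=1, Y2=0. Eliminates g1 stuck-at-0, g2 stuck-at-0, g3 stuck-at-1, g4 stuck-at-1.
Only g5 stuck-at-1 is consistent with every test.

g5 stuck-at-1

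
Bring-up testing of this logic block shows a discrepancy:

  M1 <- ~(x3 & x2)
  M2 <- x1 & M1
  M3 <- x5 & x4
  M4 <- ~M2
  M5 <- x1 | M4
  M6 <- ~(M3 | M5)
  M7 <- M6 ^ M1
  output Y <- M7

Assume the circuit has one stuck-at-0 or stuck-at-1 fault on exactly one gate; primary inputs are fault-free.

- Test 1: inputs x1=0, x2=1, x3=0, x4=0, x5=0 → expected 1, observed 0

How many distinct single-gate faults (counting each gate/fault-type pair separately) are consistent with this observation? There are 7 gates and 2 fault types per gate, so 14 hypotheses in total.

Fault-free: M1=1, M2=0, M3=0, M4=1, M5=1, M6=0, M7=1 → 1. Observed 0.
  M1 stuck-at-0: output 0 ✓
  M1 stuck-at-1: output 1 ✗
  M2 stuck-at-0: output 1 ✗
  M2 stuck-at-1: output 0 ✓
  M3 stuck-at-0: output 1 ✗
  M3 stuck-at-1: output 1 ✗
  M4 stuck-at-0: output 0 ✓
  M4 stuck-at-1: output 1 ✗
  M5 stuck-at-0: output 0 ✓
  M5 stuck-at-1: output 1 ✗
  M6 stuck-at-0: output 1 ✗
  M6 stuck-at-1: output 0 ✓
  M7 stuck-at-0: output 0 ✓
  M7 stuck-at-1: output 1 ✗
Consistent faults: {M1 stuck-at-0, M2 stuck-at-1, M4 stuck-at-0, M5 stuck-at-0, M6 stuck-at-1, M7 stuck-at-0} — 6 in all.

6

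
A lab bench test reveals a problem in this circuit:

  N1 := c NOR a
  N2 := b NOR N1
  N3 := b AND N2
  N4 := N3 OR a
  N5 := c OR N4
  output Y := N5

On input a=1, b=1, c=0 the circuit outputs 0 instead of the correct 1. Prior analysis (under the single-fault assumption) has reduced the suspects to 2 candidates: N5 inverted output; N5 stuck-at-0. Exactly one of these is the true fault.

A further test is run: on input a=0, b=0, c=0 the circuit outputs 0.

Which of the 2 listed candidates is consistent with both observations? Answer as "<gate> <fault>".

Evaluate each candidate on input a=0, b=0, c=0:
  N5 inverted output: N1=1, N2=0, N3=0, N4=0, N5=1 [inverted output] → 1 — eliminated
  N5 stuck-at-0: N1=1, N2=0, N3=0, N4=0, N5=0 [stuck-at-0] → 0 — matches
Only N5 stuck-at-0 reproduces the observed 0.

N5 stuck-at-0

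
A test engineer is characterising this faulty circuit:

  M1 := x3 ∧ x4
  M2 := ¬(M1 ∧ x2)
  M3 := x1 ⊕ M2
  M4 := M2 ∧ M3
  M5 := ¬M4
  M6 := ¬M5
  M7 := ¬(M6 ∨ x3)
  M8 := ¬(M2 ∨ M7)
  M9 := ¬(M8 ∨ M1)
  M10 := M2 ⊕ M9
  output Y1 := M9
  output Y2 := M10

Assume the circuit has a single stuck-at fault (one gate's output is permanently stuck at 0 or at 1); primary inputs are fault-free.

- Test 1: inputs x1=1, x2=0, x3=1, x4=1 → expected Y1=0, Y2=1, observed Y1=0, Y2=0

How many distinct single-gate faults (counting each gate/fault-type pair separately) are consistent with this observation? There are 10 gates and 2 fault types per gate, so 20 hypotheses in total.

2

Fault-free: M1=1, M2=1, M3=0, M4=0, M5=1, M6=0, M7=0, M8=0, M9=0, M10=1 → Y1=0, Y2=1. Observed Y1=0, Y2=0.
  M1: none of the 2 fault types match ✗
  M2: stuck-at-0 ✓; others ✗
  M3: none of the 2 fault types match ✗
  M4: none of the 2 fault types match ✗
  M5: none of the 2 fault types match ✗
  M6: none of the 2 fault types match ✗
  M7: none of the 2 fault types match ✗
  M8: none of the 2 fault types match ✗
  M9: none of the 2 fault types match ✗
  M10: stuck-at-0 ✓; others ✗
Consistent faults: {M2 stuck-at-0, M10 stuck-at-0} — 2 in all.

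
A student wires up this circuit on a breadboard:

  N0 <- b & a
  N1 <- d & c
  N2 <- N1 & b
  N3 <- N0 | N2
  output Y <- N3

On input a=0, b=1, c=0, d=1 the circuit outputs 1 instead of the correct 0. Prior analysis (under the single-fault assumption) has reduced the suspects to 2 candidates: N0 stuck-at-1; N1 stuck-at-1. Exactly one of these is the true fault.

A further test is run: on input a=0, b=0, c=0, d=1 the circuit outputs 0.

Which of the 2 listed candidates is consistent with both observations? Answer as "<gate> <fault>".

N1 stuck-at-1

Evaluate each candidate on input a=0, b=0, c=0, d=1:
  N0 stuck-at-1: N0=1 [stuck-at-1], N1=0, N2=0, N3=1 → 1 — eliminated
  N1 stuck-at-1: N0=0, N1=1 [stuck-at-1], N2=0, N3=0 → 0 — matches
Only N1 stuck-at-1 reproduces the observed 0.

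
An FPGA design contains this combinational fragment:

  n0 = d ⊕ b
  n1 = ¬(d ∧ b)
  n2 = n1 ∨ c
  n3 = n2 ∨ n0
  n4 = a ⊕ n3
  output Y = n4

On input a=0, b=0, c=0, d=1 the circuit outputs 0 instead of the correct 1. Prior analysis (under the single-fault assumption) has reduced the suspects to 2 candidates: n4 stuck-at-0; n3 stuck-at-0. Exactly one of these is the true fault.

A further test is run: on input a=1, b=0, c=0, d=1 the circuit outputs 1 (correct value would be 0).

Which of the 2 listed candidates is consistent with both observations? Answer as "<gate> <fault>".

n3 stuck-at-0

Evaluate each candidate on input a=1, b=0, c=0, d=1:
  n4 stuck-at-0: n0=1, n1=1, n2=1, n3=1, n4=0 [stuck-at-0] → 0 — eliminated
  n3 stuck-at-0: n0=1, n1=1, n2=1, n3=0 [stuck-at-0], n4=1 → 1 — matches
Only n3 stuck-at-0 reproduces the observed 1.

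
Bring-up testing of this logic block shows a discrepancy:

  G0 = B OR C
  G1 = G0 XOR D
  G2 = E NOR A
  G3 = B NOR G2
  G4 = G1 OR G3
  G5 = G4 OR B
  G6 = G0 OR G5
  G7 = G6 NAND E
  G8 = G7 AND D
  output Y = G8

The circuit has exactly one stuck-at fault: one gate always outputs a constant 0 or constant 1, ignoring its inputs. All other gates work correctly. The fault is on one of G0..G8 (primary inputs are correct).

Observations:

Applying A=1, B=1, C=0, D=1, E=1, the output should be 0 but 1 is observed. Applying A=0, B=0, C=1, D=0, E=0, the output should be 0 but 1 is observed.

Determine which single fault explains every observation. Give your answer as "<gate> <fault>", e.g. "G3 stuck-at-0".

G8 stuck-at-1

Fault-free values for test 1 (A=1, B=1, C=0, D=1, E=1): G0=1, G1=0, G2=0, G3=0, G4=0, G5=1, G6=1, G7=0, G8=0, giving Y=0. Observed 1.
Test 1: faults giving observed 1 are {G6 stuck-at-0, G7 stuck-at-1, G8 stuck-at-1}.
Test 2 (A=0, B=0, C=1, D=0, E=0): fault-free G0=1, G1=1, G2=1, G3=0, G4=1, G5=1, G6=1, G7=1, G8=0 → 0; observed 1. Eliminates G6 stuck-at-0, G7 stuck-at-1.
Only G8 stuck-at-1 is consistent with every test.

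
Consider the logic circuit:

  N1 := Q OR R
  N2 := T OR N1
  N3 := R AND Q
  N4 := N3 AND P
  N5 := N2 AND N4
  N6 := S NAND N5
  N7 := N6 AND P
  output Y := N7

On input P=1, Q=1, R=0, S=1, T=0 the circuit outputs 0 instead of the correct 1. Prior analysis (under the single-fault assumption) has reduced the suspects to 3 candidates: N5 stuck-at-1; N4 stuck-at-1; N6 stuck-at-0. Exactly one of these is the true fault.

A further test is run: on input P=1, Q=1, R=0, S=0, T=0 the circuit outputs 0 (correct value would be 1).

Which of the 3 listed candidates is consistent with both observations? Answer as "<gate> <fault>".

Evaluate each candidate on input P=1, Q=1, R=0, S=0, T=0:
  N5 stuck-at-1: N1=1, N2=1, N3=0, N4=0, N5=1 [stuck-at-1], N6=1, N7=1 → 1 — eliminated
  N4 stuck-at-1: N1=1, N2=1, N3=0, N4=1 [stuck-at-1], N5=1, N6=1, N7=1 → 1 — eliminated
  N6 stuck-at-0: N1=1, N2=1, N3=0, N4=0, N5=0, N6=0 [stuck-at-0], N7=0 → 0 — matches
Only N6 stuck-at-0 reproduces the observed 0.

N6 stuck-at-0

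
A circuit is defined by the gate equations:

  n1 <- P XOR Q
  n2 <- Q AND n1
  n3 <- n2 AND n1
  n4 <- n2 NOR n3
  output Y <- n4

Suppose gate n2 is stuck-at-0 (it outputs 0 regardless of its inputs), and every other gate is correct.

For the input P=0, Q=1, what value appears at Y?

1

Propagate with n2 forced: n1=1, n2=0 [stuck-at-0], n3=0, n4=1.
So Y = 1. (Without the fault it would be 0.)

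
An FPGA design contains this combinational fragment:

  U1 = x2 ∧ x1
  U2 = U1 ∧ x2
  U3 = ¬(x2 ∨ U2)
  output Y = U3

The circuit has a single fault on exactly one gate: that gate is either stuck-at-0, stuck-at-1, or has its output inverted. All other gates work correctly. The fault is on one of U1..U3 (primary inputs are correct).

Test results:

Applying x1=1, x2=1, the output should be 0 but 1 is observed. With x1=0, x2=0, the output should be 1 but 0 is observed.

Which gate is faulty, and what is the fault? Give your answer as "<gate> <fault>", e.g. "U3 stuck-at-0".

U3 inverted output

Fault-free values for test 1 (x1=1, x2=1): U1=1, U2=1, U3=0, giving Y=0. Observed 1.
Test 1: faults giving observed 1 are {U3 stuck-at-1, U3 inverted output}.
Test 2 (x1=0, x2=0): fault-free U1=0, U2=0, U3=1 → 1; observed 0. Eliminates U3 stuck-at-1.
Only U3 inverted output is consistent with every test.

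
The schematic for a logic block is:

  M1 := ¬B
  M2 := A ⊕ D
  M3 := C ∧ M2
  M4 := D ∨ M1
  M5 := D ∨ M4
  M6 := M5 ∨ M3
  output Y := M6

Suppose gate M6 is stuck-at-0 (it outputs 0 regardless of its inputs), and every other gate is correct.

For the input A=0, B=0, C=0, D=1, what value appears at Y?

0

Propagate with M6 forced: M1=1, M2=1, M3=0, M4=1, M5=1, M6=0 [stuck-at-0].
So Y = 0. (Without the fault it would be 1.)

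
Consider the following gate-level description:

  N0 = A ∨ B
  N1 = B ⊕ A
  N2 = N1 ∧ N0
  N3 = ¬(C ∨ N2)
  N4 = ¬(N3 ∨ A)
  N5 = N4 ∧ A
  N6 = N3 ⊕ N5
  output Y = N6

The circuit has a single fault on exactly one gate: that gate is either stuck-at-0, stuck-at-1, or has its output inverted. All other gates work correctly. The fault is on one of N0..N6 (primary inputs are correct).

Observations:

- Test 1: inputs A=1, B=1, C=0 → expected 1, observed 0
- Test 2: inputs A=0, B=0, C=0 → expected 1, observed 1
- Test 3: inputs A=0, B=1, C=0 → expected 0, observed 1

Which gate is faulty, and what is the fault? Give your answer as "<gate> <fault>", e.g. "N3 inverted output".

Fault-free values for test 1 (A=1, B=1, C=0): N0=1, N1=0, N2=0, N3=1, N4=0, N5=0, N6=1, giving Y=1. Observed 0.
Test 1: faults giving observed 0 are {N1 stuck-at-1, N1 inverted output, N2 stuck-at-1, N2 inverted output, N3 stuck-at-0, N3 inverted output, N4 stuck-at-1, N4 inverted output, N5 stuck-at-1, N5 inverted output, N6 stuck-at-0, N6 inverted output}.
Test 2 (A=0, B=0, C=0): fault-free N0=0, N1=0, N2=0, N3=1, N4=0, N5=0, N6=1 → 1; observed 1. Eliminates N2 stuck-at-1, N2 inverted output, N3 stuck-at-0, N3 inverted output, N5 stuck-at-1, N5 inverted output, N6 stuck-at-0, N6 inverted output.
Test 3 (A=0, B=1, C=0): fault-free N0=1, N1=1, N2=1, N3=0, N4=1, N5=0, N6=0 → 0; observed 1. Eliminates N1 stuck-at-1, N4 stuck-at-1, N4 inverted output.
Only N1 inverted output is consistent with every test.

N1 inverted output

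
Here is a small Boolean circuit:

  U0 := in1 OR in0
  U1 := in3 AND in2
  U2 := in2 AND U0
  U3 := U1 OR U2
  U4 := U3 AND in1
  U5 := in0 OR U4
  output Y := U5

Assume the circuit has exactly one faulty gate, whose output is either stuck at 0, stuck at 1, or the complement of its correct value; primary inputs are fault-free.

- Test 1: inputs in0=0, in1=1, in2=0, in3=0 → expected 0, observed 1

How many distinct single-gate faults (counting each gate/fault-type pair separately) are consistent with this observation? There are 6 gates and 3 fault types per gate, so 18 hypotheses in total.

Fault-free: U0=1, U1=0, U2=0, U3=0, U4=0, U5=0 → 0. Observed 1.
  U0: none of the 3 fault types match ✗
  U1: stuck-at-1, inverted output ✓; others ✗
  U2: stuck-at-1, inverted output ✓; others ✗
  U3: stuck-at-1, inverted output ✓; others ✗
  U4: stuck-at-1, inverted output ✓; others ✗
  U5: stuck-at-1, inverted output ✓; others ✗
Consistent faults: {U1 stuck-at-1, U1 inverted output, U2 stuck-at-1, U2 inverted output, U3 stuck-at-1, U3 inverted output, U4 stuck-at-1, U4 inverted output, U5 stuck-at-1, U5 inverted output} — 10 in all.

10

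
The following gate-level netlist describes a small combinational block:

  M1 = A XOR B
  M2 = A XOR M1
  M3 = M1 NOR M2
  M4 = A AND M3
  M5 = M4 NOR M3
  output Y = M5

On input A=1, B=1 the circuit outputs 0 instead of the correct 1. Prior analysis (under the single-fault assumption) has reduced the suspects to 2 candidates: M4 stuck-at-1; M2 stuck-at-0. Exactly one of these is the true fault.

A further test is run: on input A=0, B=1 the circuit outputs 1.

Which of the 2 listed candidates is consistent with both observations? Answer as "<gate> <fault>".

M2 stuck-at-0

Evaluate each candidate on input A=0, B=1:
  M4 stuck-at-1: M1=1, M2=1, M3=0, M4=1 [stuck-at-1], M5=0 → 0 — eliminated
  M2 stuck-at-0: M1=1, M2=0 [stuck-at-0], M3=0, M4=0, M5=1 → 1 — matches
Only M2 stuck-at-0 reproduces the observed 1.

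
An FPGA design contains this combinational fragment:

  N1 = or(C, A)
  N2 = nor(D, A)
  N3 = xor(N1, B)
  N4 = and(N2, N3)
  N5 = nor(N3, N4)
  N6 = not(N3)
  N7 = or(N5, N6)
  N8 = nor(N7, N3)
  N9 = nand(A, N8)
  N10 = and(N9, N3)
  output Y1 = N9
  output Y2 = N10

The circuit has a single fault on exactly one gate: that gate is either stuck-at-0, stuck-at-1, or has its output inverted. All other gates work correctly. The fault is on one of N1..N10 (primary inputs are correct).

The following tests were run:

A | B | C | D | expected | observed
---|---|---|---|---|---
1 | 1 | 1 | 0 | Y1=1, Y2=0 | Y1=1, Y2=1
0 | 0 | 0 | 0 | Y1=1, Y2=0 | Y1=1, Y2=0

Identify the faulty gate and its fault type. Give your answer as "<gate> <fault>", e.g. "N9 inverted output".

N1 stuck-at-0

Fault-free values for test 1 (A=1, B=1, C=1, D=0): N1=1, N2=0, N3=0, N4=0, N5=1, N6=1, N7=1, N8=0, N9=1, N10=0, giving Y1=1, Y2=0. Observed Y1=1, Y2=1.
Test 1: faults giving observed Y1=1, Y2=1 are {N1 stuck-at-0, N1 inverted output, N3 stuck-at-1, N3 inverted output, N10 stuck-at-1, N10 inverted output}.
Test 2 (A=0, B=0, C=0, D=0): fault-free N1=0, N2=1, N3=0, N4=0, N5=1, N6=1, N7=1, N8=0, N9=1, N10=0 → Y1=1, Y2=0; observed Y1=1, Y2=0. Eliminates N1 inverted output, N3 stuck-at-1, N3 inverted output, N10 stuck-at-1, N10 inverted output.
Only N1 stuck-at-0 is consistent with every test.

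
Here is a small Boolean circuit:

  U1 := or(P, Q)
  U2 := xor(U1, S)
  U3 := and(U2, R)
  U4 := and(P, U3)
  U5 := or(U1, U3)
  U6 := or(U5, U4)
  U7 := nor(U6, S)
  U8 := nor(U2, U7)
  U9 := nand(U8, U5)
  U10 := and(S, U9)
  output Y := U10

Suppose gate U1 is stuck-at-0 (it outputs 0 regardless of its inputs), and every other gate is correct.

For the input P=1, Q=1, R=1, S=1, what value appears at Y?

Propagate with U1 forced: U1=0 [stuck-at-0], U2=1, U3=1, U4=1, U5=1, U6=1, U7=0, U8=0, U9=1, U10=1.
So Y = 1. (Without the fault it would be 0.)

1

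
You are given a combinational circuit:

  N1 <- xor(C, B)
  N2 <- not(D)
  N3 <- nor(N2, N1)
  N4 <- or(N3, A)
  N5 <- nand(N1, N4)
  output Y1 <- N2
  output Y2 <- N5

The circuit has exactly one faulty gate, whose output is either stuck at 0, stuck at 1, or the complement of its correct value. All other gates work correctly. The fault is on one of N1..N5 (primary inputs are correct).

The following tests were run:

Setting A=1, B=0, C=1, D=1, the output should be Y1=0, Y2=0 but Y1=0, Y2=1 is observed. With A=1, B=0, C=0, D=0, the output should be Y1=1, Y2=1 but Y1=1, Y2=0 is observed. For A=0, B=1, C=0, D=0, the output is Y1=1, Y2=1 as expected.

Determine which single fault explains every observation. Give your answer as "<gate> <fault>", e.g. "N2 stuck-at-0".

Fault-free values for test 1 (A=1, B=0, C=1, D=1): N1=1, N2=0, N3=0, N4=1, N5=0, giving Y1=0, Y2=0. Observed Y1=0, Y2=1.
Test 1: faults giving observed Y1=0, Y2=1 are {N1 stuck-at-0, N1 inverted output, N4 stuck-at-0, N4 inverted output, N5 stuck-at-1, N5 inverted output}.
Test 2 (A=1, B=0, C=0, D=0): fault-free N1=0, N2=1, N3=0, N4=1, N5=1 → Y1=1, Y2=1; observed Y1=1, Y2=0. Eliminates N1 stuck-at-0, N4 stuck-at-0, N4 inverted output, N5 stuck-at-1.
Test 3 (A=0, B=1, C=0, D=0): fault-free N1=1, N2=1, N3=0, N4=0, N5=1 → Y1=1, Y2=1; observed Y1=1, Y2=1. Eliminates N5 inverted output.
Only N1 inverted output is consistent with every test.

N1 inverted output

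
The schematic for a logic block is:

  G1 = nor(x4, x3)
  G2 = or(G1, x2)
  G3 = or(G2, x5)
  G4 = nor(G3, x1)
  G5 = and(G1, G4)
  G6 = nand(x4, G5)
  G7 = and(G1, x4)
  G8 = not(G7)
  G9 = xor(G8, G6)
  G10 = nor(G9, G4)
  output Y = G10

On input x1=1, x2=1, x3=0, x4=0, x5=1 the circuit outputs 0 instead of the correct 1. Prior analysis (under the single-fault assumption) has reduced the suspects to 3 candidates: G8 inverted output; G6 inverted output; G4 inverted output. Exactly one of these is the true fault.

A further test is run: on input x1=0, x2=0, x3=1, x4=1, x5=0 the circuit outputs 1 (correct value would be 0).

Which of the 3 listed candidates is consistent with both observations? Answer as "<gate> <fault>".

Evaluate each candidate on input x1=0, x2=0, x3=1, x4=1, x5=0:
  G8 inverted output: G1=0, G2=0, G3=0, G4=1, G5=0, G6=1, G7=0, G8=0 [inverted output], G9=1, G10=0 → 0 — eliminated
  G6 inverted output: G1=0, G2=0, G3=0, G4=1, G5=0, G6=0 [inverted output], G7=0, G8=1, G9=1, G10=0 → 0 — eliminated
  G4 inverted output: G1=0, G2=0, G3=0, G4=0 [inverted output], G5=0, G6=1, G7=0, G8=1, G9=0, G10=1 → 1 — matches
Only G4 inverted output reproduces the observed 1.

G4 inverted output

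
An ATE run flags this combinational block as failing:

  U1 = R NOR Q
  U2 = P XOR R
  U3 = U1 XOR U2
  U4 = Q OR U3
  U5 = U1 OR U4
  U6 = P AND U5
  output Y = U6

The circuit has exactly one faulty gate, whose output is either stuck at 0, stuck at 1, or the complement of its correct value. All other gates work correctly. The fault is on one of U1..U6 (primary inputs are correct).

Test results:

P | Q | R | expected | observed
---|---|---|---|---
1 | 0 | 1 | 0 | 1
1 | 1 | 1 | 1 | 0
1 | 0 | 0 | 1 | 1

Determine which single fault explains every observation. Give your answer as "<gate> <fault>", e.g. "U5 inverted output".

Fault-free values for test 1 (P=1, Q=0, R=1): U1=0, U2=0, U3=0, U4=0, U5=0, U6=0, giving Y=0. Observed 1.
Test 1: faults giving observed 1 are {U1 stuck-at-1, U1 inverted output, U2 stuck-at-1, U2 inverted output, U3 stuck-at-1, U3 inverted output, U4 stuck-at-1, U4 inverted output, U5 stuck-at-1, U5 inverted output, U6 stuck-at-1, U6 inverted output}.
Test 2 (P=1, Q=1, R=1): fault-free U1=0, U2=0, U3=0, U4=1, U5=1, U6=1 → 1; observed 0. Eliminates U1 stuck-at-1, U1 inverted output, U2 stuck-at-1, U2 inverted output, U3 stuck-at-1, U3 inverted output, U4 stuck-at-1, U5 stuck-at-1, U6 stuck-at-1.
Test 3 (P=1, Q=0, R=0): fault-free U1=1, U2=1, U3=0, U4=0, U5=1, U6=1 → 1; observed 1. Eliminates U5 inverted output, U6 inverted output.
Only U4 inverted output is consistent with every test.

U4 inverted output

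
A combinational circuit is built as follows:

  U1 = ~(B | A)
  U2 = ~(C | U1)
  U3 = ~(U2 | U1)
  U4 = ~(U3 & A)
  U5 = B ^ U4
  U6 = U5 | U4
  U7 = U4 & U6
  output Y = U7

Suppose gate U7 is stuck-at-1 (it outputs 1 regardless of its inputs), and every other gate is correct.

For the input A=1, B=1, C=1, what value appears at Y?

Propagate with U7 forced: U1=0, U2=0, U3=1, U4=0, U5=1, U6=1, U7=1 [stuck-at-1].
So Y = 1. (Without the fault it would be 0.)

1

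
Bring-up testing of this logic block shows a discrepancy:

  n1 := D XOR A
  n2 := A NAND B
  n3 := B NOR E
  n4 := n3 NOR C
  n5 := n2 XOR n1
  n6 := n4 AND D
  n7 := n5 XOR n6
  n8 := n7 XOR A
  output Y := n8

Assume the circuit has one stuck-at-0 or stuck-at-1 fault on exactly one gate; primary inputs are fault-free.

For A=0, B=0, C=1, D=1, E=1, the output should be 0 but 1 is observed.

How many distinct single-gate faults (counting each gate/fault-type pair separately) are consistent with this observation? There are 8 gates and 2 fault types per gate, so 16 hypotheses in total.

Fault-free: n1=1, n2=1, n3=0, n4=0, n5=0, n6=0, n7=0, n8=0 → 0. Observed 1.
  n1: stuck-at-0 ✓; others ✗
  n2: stuck-at-0 ✓; others ✗
  n3: none of the 2 fault types match ✗
  n4: stuck-at-1 ✓; others ✗
  n5: stuck-at-1 ✓; others ✗
  n6: stuck-at-1 ✓; others ✗
  n7: stuck-at-1 ✓; others ✗
  n8: stuck-at-1 ✓; others ✗
Consistent faults: {n1 stuck-at-0, n2 stuck-at-0, n4 stuck-at-1, n5 stuck-at-1, n6 stuck-at-1, n7 stuck-at-1, n8 stuck-at-1} — 7 in all.

7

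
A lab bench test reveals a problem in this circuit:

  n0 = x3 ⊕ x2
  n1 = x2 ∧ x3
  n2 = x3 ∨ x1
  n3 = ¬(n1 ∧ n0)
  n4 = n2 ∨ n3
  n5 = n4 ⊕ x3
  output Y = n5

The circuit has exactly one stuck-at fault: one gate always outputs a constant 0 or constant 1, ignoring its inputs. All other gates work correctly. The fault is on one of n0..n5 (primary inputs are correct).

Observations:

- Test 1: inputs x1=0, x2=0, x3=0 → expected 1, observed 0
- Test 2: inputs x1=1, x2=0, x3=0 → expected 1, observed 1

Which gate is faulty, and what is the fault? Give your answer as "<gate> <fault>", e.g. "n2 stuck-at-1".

Fault-free values for test 1 (x1=0, x2=0, x3=0): n0=0, n1=0, n2=0, n3=1, n4=1, n5=1, giving Y=1. Observed 0.
Test 1: faults giving observed 0 are {n3 stuck-at-0, n4 stuck-at-0, n5 stuck-at-0}.
Test 2 (x1=1, x2=0, x3=0): fault-free n0=0, n1=0, n2=1, n3=1, n4=1, n5=1 → 1; observed 1. Eliminates n4 stuck-at-0, n5 stuck-at-0.
Only n3 stuck-at-0 is consistent with every test.

n3 stuck-at-0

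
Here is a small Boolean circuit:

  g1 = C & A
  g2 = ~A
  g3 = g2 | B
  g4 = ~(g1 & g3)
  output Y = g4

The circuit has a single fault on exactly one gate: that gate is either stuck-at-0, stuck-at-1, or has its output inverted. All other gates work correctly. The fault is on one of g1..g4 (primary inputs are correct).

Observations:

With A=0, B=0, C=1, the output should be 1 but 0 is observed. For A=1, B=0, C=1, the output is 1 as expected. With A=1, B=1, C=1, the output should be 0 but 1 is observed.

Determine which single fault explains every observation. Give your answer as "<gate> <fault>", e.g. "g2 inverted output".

g1 inverted output

Fault-free values for test 1 (A=0, B=0, C=1): g1=0, g2=1, g3=1, g4=1, giving Y=1. Observed 0.
Test 1: faults giving observed 0 are {g1 stuck-at-1, g1 inverted output, g4 stuck-at-0, g4 inverted output}.
Test 2 (A=1, B=0, C=1): fault-free g1=1, g2=0, g3=0, g4=1 → 1; observed 1. Eliminates g4 stuck-at-0, g4 inverted output.
Test 3 (A=1, B=1, C=1): fault-free g1=1, g2=0, g3=1, g4=0 → 0; observed 1. Eliminates g1 stuck-at-1.
Only g1 inverted output is consistent with every test.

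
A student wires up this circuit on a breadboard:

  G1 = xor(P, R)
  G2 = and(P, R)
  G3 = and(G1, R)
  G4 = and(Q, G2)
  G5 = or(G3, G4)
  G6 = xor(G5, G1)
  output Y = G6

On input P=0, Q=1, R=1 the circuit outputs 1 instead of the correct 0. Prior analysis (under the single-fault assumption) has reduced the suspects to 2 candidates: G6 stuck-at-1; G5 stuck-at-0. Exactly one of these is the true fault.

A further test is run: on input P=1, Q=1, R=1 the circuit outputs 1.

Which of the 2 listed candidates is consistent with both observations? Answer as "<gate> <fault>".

G6 stuck-at-1

Evaluate each candidate on input P=1, Q=1, R=1:
  G6 stuck-at-1: G1=0, G2=1, G3=0, G4=1, G5=1, G6=1 [stuck-at-1] → 1 — matches
  G5 stuck-at-0: G1=0, G2=1, G3=0, G4=1, G5=0 [stuck-at-0], G6=0 → 0 — eliminated
Only G6 stuck-at-1 reproduces the observed 1.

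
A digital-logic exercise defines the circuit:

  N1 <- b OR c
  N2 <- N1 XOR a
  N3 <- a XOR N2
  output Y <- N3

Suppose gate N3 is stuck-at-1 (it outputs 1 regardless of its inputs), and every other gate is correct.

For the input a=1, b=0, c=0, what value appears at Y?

1

Propagate with N3 forced: N1=0, N2=1, N3=1 [stuck-at-1].
So Y = 1. (Without the fault it would be 0.)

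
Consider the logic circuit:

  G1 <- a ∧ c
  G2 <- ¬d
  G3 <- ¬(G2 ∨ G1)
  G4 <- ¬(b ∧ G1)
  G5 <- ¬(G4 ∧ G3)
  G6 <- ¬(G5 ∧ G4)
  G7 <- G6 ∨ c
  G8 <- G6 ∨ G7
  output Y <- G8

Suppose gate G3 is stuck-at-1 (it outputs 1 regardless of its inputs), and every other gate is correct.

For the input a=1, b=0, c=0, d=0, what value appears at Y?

Propagate with G3 forced: G1=0, G2=1, G3=1 [stuck-at-1], G4=1, G5=0, G6=1, G7=1, G8=1.
So Y = 1. (Without the fault it would be 0.)

1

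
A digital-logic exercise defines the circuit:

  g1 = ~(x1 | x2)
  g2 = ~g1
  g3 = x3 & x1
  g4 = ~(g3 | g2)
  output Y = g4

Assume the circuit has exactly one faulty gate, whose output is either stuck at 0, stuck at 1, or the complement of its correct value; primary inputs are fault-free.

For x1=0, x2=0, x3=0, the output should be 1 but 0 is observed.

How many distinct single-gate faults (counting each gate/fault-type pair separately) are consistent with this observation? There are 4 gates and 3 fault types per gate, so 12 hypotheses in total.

Fault-free: g1=1, g2=0, g3=0, g4=1 → 1. Observed 0.
  g1 stuck-at-0: output 0 ✓
  g1 stuck-at-1: output 1 ✗
  g1 inverted output: output 0 ✓
  g2 stuck-at-0: output 1 ✗
  g2 stuck-at-1: output 0 ✓
  g2 inverted output: output 0 ✓
  g3 stuck-at-0: output 1 ✗
  g3 stuck-at-1: output 0 ✓
  g3 inverted output: output 0 ✓
  g4 stuck-at-0: output 0 ✓
  g4 stuck-at-1: output 1 ✗
  g4 inverted output: output 0 ✓
Consistent faults: {g1 stuck-at-0, g1 inverted output, g2 stuck-at-1, g2 inverted output, g3 stuck-at-1, g3 inverted output, g4 stuck-at-0, g4 inverted output} — 8 in all.

8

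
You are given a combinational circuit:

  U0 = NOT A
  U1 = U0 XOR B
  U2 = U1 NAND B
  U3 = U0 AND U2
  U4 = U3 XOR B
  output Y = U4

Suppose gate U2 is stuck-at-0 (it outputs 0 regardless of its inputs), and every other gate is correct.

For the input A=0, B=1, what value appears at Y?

Propagate with U2 forced: U0=1, U1=0, U2=0 [stuck-at-0], U3=0, U4=1.
So Y = 1. (Without the fault it would be 0.)

1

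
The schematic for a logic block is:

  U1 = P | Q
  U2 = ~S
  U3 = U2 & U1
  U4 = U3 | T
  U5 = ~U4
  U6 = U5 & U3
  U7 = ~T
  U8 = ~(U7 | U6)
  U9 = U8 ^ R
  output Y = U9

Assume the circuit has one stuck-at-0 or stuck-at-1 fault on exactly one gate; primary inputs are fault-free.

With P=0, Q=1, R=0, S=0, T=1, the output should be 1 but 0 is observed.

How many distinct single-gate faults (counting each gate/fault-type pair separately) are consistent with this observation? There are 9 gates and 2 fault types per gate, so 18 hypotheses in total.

Fault-free: U1=1, U2=1, U3=1, U4=1, U5=0, U6=0, U7=0, U8=1, U9=1 → 1. Observed 0.
  U1: none of the 2 fault types match ✗
  U2: none of the 2 fault types match ✗
  U3: none of the 2 fault types match ✗
  U4: stuck-at-0 ✓; others ✗
  U5: stuck-at-1 ✓; others ✗
  U6: stuck-at-1 ✓; others ✗
  U7: stuck-at-1 ✓; others ✗
  U8: stuck-at-0 ✓; others ✗
  U9: stuck-at-0 ✓; others ✗
Consistent faults: {U4 stuck-at-0, U5 stuck-at-1, U6 stuck-at-1, U7 stuck-at-1, U8 stuck-at-0, U9 stuck-at-0} — 6 in all.

6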